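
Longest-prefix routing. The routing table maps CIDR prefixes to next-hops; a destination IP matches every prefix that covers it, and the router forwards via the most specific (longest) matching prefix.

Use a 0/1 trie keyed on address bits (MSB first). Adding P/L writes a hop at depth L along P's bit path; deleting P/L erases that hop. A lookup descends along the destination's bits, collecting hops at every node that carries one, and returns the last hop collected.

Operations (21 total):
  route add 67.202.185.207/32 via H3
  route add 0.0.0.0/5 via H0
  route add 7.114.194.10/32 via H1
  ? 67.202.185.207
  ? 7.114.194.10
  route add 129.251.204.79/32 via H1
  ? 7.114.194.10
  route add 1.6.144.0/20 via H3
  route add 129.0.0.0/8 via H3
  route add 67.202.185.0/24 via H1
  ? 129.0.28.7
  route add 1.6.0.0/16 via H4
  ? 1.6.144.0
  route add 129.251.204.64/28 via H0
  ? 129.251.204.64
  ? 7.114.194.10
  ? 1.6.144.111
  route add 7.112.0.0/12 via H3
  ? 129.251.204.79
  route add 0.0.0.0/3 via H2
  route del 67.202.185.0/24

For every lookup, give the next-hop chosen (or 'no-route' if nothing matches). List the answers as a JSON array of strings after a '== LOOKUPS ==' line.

Trace:
  + 67.202.185.207/32 (H3) depth=32
  + 0.0.0.0/5 (H0) depth=5
  + 7.114.194.10/32 (H1) depth=32
  ? 67.202.185.207  path d0:-→d1:-→d2:-→d3:-→d4:-→d5:-→d6:-→d7:-→d8:-→d9:-→d10:-→d11:-→d12:-→d13:-→d14:-→d15:-→d16:-→d17:-→d18:-→d19:-→d20:-→d21:-→d22:-→d23:-→d24:-→d25:-→d26:-→d27:-→d28:-→d29:-→d30:-→d31:-→d32:H3  best=H3
  ? 7.114.194.10  path d0:-→d1:-→d2:-→d3:-→d4:-→d5:H0→d6:-→d7:-→d8:-→d9:-→d10:-→d11:-→d12:-→d13:-→d14:-→d15:-→d16:-→d17:-→d18:-→d19:-→d20:-→d21:-→d22:-→d23:-→d24:-→d25:-→d26:-→d27:-→d28:-→d29:-→d30:-→d31:-→d32:H1  best=H1
  + 129.251.204.79/32 (H1) depth=32
  ? 7.114.194.10  path d0:-→d1:-→d2:-→d3:-→d4:-→d5:H0→d6:-→d7:-→d8:-→d9:-→d10:-→d11:-→d12:-→d13:-→d14:-→d15:-→d16:-→d17:-→d18:-→d19:-→d20:-→d21:-→d22:-→d23:-→d24:-→d25:-→d26:-→d27:-→d28:-→d29:-→d30:-→d31:-→d32:H1  best=H1
  + 1.6.144.0/20 (H3) depth=20
  + 129.0.0.0/8 (H3) depth=8
  + 67.202.185.0/24 (H1) depth=24
  ? 129.0.28.7  path d0:-→d1:-→d2:-→d3:-→d4:-→d5:-→d6:-→d7:-→d8:H3  best=H3
  + 1.6.0.0/16 (H4) depth=16
  ? 1.6.144.0  path d0:-→d1:-→d2:-→d3:-→d4:-→d5:H0→d6:-→d7:-→d8:-→d9:-→d10:-→d11:-→d12:-→d13:-→d14:-→d15:-→d16:H4→d17:-→d18:-→d19:-→d20:H3  best=H3
  + 129.251.204.64/28 (H0) depth=28
  ? 129.251.204.64  path d0:-→d1:-→d2:-→d3:-→d4:-→d5:-→d6:-→d7:-→d8:H3→d9:-→d10:-→d11:-→d12:-→d13:-→d14:-→d15:-→d16:-→d17:-→d18:-→d19:-→d20:-→d21:-→d22:-→d23:-→d24:-→d25:-→d26:-→d27:-→d28:H0  best=H0
  ? 7.114.194.10  path d0:-→d1:-→d2:-→d3:-→d4:-→d5:H0→d6:-→d7:-→d8:-→d9:-→d10:-→d11:-→d12:-→d13:-→d14:-→d15:-→d16:-→d17:-→d18:-→d19:-→d20:-→d21:-→d22:-→d23:-→d24:-→d25:-→d26:-→d27:-→d28:-→d29:-→d30:-→d31:-→d32:H1  best=H1
  ? 1.6.144.111  path d0:-→d1:-→d2:-→d3:-→d4:-→d5:H0→d6:-→d7:-→d8:-→d9:-→d10:-→d11:-→d12:-→d13:-→d14:-→d15:-→d16:H4→d17:-→d18:-→d19:-→d20:H3  best=H3
  + 7.112.0.0/12 (H3) depth=12
  ? 129.251.204.79  path d0:-→d1:-→d2:-→d3:-→d4:-→d5:-→d6:-→d7:-→d8:H3→d9:-→d10:-→d11:-→d12:-→d13:-→d14:-→d15:-→d16:-→d17:-→d18:-→d19:-→d20:-→d21:-→d22:-→d23:-→d24:-→d25:-→d26:-→d27:-→d28:H0→d29:-→d30:-→d31:-→d32:H1  best=H1
  + 0.0.0.0/3 (H2) depth=3
  - 67.202.185.0/24 clear@24

== LOOKUPS ==
["H3","H1","H1","H3","H3","H0","H1","H3","H1"]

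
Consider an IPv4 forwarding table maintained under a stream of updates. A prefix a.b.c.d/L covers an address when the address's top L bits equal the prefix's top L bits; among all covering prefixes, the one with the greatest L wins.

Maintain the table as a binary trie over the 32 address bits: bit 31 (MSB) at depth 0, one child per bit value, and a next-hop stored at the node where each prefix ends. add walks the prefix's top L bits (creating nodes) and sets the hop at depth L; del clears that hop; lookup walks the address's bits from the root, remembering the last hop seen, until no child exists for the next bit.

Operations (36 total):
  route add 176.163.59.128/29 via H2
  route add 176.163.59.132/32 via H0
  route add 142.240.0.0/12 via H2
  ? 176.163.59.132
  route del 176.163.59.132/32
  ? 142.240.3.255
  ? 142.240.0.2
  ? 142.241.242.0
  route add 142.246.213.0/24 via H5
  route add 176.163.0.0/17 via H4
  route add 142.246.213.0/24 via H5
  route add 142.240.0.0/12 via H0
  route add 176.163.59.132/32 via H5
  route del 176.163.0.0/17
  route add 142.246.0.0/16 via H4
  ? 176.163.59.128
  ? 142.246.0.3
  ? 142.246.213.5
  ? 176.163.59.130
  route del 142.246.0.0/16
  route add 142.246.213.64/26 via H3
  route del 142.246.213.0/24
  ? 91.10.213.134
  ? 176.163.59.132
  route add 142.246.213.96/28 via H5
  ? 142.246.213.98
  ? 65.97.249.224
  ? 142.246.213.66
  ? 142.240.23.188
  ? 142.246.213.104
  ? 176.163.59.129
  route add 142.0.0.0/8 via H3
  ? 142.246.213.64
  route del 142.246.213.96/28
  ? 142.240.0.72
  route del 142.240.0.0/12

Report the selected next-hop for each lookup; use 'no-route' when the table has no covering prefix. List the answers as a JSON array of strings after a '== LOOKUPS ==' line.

Process each operation:
  add 176.163.59.128/29 -> H2 at depth 29
  add 176.163.59.132/32 -> H0 at depth 32
  add 142.240.0.0/12 -> H2 at depth 12
  ? 176.163.59.132  path d0:-→d1:-→d2:-→d3:-→d4:-→d5:-→d6:-→d7:-→d8:-→d9:-→d10:-→d11:-→d12:-→d13:-→d14:-→d15:-→d16:-→d17:-→d18:-→d19:-→d20:-→d21:-→d22:-→d23:-→d24:-→d25:-→d26:-→d27:-→d28:-→d29:H2→d30:-→d31:-→d32:H0  best=H0
  - 176.163.59.132/32 clear@32
  ? 142.240.3.255  path d0:-→d1:-→d2:-→d3:-→d4:-→d5:-→d6:-→d7:-→d8:-→d9:-→d10:-→d11:-→d12:H2  best=H2
  ? 142.240.0.2  path d0:-→d1:-→d2:-→d3:-→d4:-→d5:-→d6:-→d7:-→d8:-→d9:-→d10:-→d11:-→d12:H2  best=H2
  ? 142.241.242.0  path d0:-→d1:-→d2:-→d3:-→d4:-→d5:-→d6:-→d7:-→d8:-→d9:-→d10:-→d11:-→d12:H2  best=H2
  add 142.246.213.0/24 -> H5 at depth 24
  add 176.163.0.0/17 -> H4 at depth 17
  add 142.246.213.0/24 -> H5 at depth 24
  add 142.240.0.0/12 -> H0 at depth 12
  add 176.163.59.132/32 -> H5 at depth 32
  - 176.163.0.0/17 clear@17
  add 142.246.0.0/16 -> H4 at depth 16
  ? 176.163.59.128  path d0:-→d1:-→d2:-→d3:-→d4:-→d5:-→d6:-→d7:-→d8:-→d9:-→d10:-→d11:-→d12:-→d13:-→d14:-→d15:-→d16:-→d17:-→d18:-→d19:-→d20:-→d21:-→d22:-→d23:-→d24:-→d25:-→d26:-→d27:-→d28:-→d29:H2  best=H2
  ? 142.246.0.3  path d0:-→d1:-→d2:-→d3:-→d4:-→d5:-→d6:-→d7:-→d8:-→d9:-→d10:-→d11:-→d12:H0→d13:-→d14:-→d15:-→d16:H4  best=H4
  ? 142.246.213.5  path d0:-→d1:-→d2:-→d3:-→d4:-→d5:-→d6:-→d7:-→d8:-→d9:-→d10:-→d11:-→d12:H0→d13:-→d14:-→d15:-→d16:H4→d17:-→d18:-→d19:-→d20:-→d21:-→d22:-→d23:-→d24:H5  best=H5
  ? 176.163.59.130  path d0:-→d1:-→d2:-→d3:-→d4:-→d5:-→d6:-→d7:-→d8:-→d9:-→d10:-→d11:-→d12:-→d13:-→d14:-→d15:-→d16:-→d17:-→d18:-→d19:-→d20:-→d21:-→d22:-→d23:-→d24:-→d25:-→d26:-→d27:-→d28:-→d29:H2  best=H2
  - 142.246.0.0/16 clear@16
  add 142.246.213.64/26 -> H3 at depth 26
  - 142.246.213.0/24 clear@24
  ? 91.10.213.134  path d0:-  best=no-route
  ? 176.163.59.132  path d0:-→d1:-→d2:-→d3:-→d4:-→d5:-→d6:-→d7:-→d8:-→d9:-→d10:-→d11:-→d12:-→d13:-→d14:-→d15:-→d16:-→d17:-→d18:-→d19:-→d20:-→d21:-→d22:-→d23:-→d24:-→d25:-→d26:-→d27:-→d28:-→d29:H2→d30:-→d31:-→d32:H5  best=H5
  add 142.246.213.96/28 -> H5 at depth 28
  ? 142.246.213.98  path d0:-→d1:-→d2:-→d3:-→d4:-→d5:-→d6:-→d7:-→d8:-→d9:-→d10:-→d11:-→d12:H0→d13:-→d14:-→d15:-→d16:-→d17:-→d18:-→d19:-→d20:-→d21:-→d22:-→d23:-→d24:-→d25:-→d26:H3→d27:-→d28:H5  best=H5
  ? 65.97.249.224  path d0:-  best=no-route
  ? 142.246.213.66  path d0:-→d1:-→d2:-→d3:-→d4:-→d5:-→d6:-→d7:-→d8:-→d9:-→d10:-→d11:-→d12:H0→d13:-→d14:-→d15:-→d16:-→d17:-→d18:-→d19:-→d20:-→d21:-→d22:-→d23:-→d24:-→d25:-→d26:H3  best=H3
  ? 142.240.23.188  path d0:-→d1:-→d2:-→d3:-→d4:-→d5:-→d6:-→d7:-→d8:-→d9:-→d10:-→d11:-→d12:H0→d13:-  best=H0
  ? 142.246.213.104  path d0:-→d1:-→d2:-→d3:-→d4:-→d5:-→d6:-→d7:-→d8:-→d9:-→d10:-→d11:-→d12:H0→d13:-→d14:-→d15:-→d16:-→d17:-→d18:-→d19:-→d20:-→d21:-→d22:-→d23:-→d24:-→d25:-→d26:H3→d27:-→d28:H5  best=H5
  ? 176.163.59.129  path d0:-→d1:-→d2:-→d3:-→d4:-→d5:-→d6:-→d7:-→d8:-→d9:-→d10:-→d11:-→d12:-→d13:-→d14:-→d15:-→d16:-→d17:-→d18:-→d19:-→d20:-→d21:-→d22:-→d23:-→d24:-→d25:-→d26:-→d27:-→d28:-→d29:H2  best=H2
  add 142.0.0.0/8 -> H3 at depth 8
  ? 142.246.213.64  path d0:-→d1:-→d2:-→d3:-→d4:-→d5:-→d6:-→d7:-→d8:H3→d9:-→d10:-→d11:-→d12:H0→d13:-→d14:-→d15:-→d16:-→d17:-→d18:-→d19:-→d20:-→d21:-→d22:-→d23:-→d24:-→d25:-→d26:H3  best=H3
  - 142.246.213.96/28 clear@28
  ? 142.240.0.72  path d0:-→d1:-→d2:-→d3:-→d4:-→d5:-→d6:-→d7:-→d8:H3→d9:-→d10:-→d11:-→d12:H0→d13:-  best=H0
  - 142.240.0.0/12 clear@12

== LOOKUPS ==
["H0","H2","H2","H2","H2","H4","H5","H2","no-route","H5","H5","no-route","H3","H0","H5","H2","H3","H0"]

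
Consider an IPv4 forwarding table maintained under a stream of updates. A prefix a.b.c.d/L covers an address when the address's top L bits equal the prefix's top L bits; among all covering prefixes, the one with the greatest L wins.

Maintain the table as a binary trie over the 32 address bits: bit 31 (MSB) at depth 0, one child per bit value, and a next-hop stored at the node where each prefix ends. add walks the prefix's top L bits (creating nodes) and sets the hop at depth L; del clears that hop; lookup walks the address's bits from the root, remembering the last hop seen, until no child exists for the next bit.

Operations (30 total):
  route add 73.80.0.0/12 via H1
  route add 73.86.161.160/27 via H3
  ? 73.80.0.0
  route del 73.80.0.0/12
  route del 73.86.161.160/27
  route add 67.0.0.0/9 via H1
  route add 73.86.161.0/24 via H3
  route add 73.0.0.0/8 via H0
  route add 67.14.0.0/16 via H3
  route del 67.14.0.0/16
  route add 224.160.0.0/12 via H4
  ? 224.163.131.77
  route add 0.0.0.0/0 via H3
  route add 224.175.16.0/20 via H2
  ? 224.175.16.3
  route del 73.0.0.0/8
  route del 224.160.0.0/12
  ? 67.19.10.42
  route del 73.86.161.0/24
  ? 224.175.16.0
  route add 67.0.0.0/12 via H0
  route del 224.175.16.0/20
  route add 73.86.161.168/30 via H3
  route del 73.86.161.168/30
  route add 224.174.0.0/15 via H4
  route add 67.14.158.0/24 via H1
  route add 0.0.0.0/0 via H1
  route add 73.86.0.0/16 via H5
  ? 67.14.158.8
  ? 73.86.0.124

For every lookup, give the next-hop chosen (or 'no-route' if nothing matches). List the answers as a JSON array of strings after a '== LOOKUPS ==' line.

Apply in order:
  + 73.80.0.0/12 (H1) depth=12
  + 73.86.161.160/27 (H3) depth=27
  lookup 73.80.0.0: bits 0100100101010 walk d0:-→d1:-→d2:-→d3:-→d4:-→d5:-→d6:-→d7:-→d8:-→d9:-→d10:-→d11:-→d12:H1→d13:- -> H1
  - 73.80.0.0/12 clear@12
  - 73.86.161.160/27 clear@27
  + 67.0.0.0/9 (H1) depth=9
  + 73.86.161.0/24 (H3) depth=24
  + 73.0.0.0/8 (H0) depth=8
  + 67.14.0.0/16 (H3) depth=16
  - 67.14.0.0/16 clear@16
  + 224.160.0.0/12 (H4) depth=12
  lookup 224.163.131.77: bits 111000001010 walk d0:-→d1:-→d2:-→d3:-→d4:-→d5:-→d6:-→d7:-→d8:-→d9:-→d10:-→d11:-→d12:H4 -> H4
  + 0.0.0.0/0 (H3) depth=0
  + 224.175.16.0/20 (H2) depth=20
  lookup 224.175.16.3: bits 11100000101011110001 walk d0:H3→d1:-→d2:-→d3:-→d4:-→d5:-→d6:-→d7:-→d8:-→d9:-→d10:-→d11:-→d12:H4→d13:-→d14:-→d15:-→d16:-→d17:-→d18:-→d19:-→d20:H2 -> H2
  - 73.0.0.0/8 clear@8
  - 224.160.0.0/12 clear@12
  lookup 67.19.10.42: bits 01000011000 walk d0:H3→d1:-→d2:-→d3:-→d4:-→d5:-→d6:-→d7:-→d8:-→d9:H1→d10:-→d11:- -> H1
  - 73.86.161.0/24 clear@24
  lookup 224.175.16.0: bits 11100000101011110001 walk d0:H3→d1:-→d2:-→d3:-→d4:-→d5:-→d6:-→d7:-→d8:-→d9:-→d10:-→d11:-→d12:-→d13:-→d14:-→d15:-→d16:-→d17:-→d18:-→d19:-→d20:H2 -> H2
  + 67.0.0.0/12 (H0) depth=12
  - 224.175.16.0/20 clear@20
  + 73.86.161.168/30 (H3) depth=30
  - 73.86.161.168/30 clear@30
  + 224.174.0.0/15 (H4) depth=15
  + 67.14.158.0/24 (H1) depth=24
  + 0.0.0.0/0 (H1) depth=0
  + 73.86.0.0/16 (H5) depth=16
  lookup 67.14.158.8: bits 010000110000111010011110 walk d0:H1→d1:-→d2:-→d3:-→d4:-→d5:-→d6:-→d7:-→d8:-→d9:H1→d10:-→d11:-→d12:H0→d13:-→d14:-→d15:-→d16:-→d17:-→d18:-→d19:-→d20:-→d21:-→d22:-→d23:-→d24:H1 -> H1
  lookup 73.86.0.124: bits 0100100101010110 walk d0:H1→d1:-→d2:-→d3:-→d4:-→d5:-→d6:-→d7:-→d8:-→d9:-→d10:-→d11:-→d12:-→d13:-→d14:-→d15:-→d16:H5 -> H5

== LOOKUPS ==
["H1","H4","H2","H1","H2","H1","H5"]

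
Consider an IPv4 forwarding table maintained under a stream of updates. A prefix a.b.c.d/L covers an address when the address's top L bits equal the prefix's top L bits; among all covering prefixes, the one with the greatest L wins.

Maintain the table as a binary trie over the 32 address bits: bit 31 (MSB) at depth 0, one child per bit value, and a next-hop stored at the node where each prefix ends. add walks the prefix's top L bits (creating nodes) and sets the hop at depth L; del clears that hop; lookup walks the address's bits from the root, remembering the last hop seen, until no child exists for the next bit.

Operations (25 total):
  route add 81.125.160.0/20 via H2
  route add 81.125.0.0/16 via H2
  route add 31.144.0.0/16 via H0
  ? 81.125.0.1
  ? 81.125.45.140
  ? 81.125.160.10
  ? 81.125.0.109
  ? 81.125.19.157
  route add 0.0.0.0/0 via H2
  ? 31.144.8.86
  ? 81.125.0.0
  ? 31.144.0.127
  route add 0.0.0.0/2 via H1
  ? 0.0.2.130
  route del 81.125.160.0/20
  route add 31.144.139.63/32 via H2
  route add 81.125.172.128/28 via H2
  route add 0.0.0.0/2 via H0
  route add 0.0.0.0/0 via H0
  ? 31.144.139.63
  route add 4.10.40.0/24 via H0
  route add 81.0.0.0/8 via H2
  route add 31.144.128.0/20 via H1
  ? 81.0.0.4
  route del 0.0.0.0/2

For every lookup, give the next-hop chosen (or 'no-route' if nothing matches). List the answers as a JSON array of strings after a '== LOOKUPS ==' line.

Apply in order:
  + 81.125.160.0/20 (H2) depth=20
  + 81.125.0.0/16 (H2) depth=16
  + 31.144.0.0/16 (H0) depth=16
  Q 81.125.0.1: descend 0101000101111101 ; hops seen [H2] ; pick H2
  Q 81.125.45.140: descend 0101000101111101 ; hops seen [H2] ; pick H2
  Q 81.125.160.10: descend 01010001011111011010 ; hops seen [H2,H2] ; pick H2
  Q 81.125.0.109: descend 0101000101111101 ; hops seen [H2] ; pick H2
  Q 81.125.19.157: descend 0101000101111101 ; hops seen [H2] ; pick H2
  + 0.0.0.0/0 (H2) depth=0
  Q 31.144.8.86: descend 0001111110010000 ; hops seen [H2,H0] ; pick H0
  Q 81.125.0.0: descend 0101000101111101 ; hops seen [H2,H2] ; pick H2
  Q 31.144.0.127: descend 0001111110010000 ; hops seen [H2,H0] ; pick H0
  + 0.0.0.0/2 (H1) depth=2
  Q 0.0.2.130: descend 000 ; hops seen [H2,H1] ; pick H1
  - 81.125.160.0/20 clear@20
  + 31.144.139.63/32 (H2) depth=32
  + 81.125.172.128/28 (H2) depth=28
  + 0.0.0.0/2 (H0) depth=2
  + 0.0.0.0/0 (H0) depth=0
  Q 31.144.139.63: descend 00011111100100001000101100111111 ; hops seen [H0,H0,H0,H2] ; pick H2
  + 4.10.40.0/24 (H0) depth=24
  + 81.0.0.0/8 (H2) depth=8
  + 31.144.128.0/20 (H1) depth=20
  Q 81.0.0.4: descend 010100010 ; hops seen [H0,H2] ; pick H2
  - 0.0.0.0/2 clear@2

== LOOKUPS ==
["H2","H2","H2","H2","H2","H0","H2","H0","H1","H2","H2"]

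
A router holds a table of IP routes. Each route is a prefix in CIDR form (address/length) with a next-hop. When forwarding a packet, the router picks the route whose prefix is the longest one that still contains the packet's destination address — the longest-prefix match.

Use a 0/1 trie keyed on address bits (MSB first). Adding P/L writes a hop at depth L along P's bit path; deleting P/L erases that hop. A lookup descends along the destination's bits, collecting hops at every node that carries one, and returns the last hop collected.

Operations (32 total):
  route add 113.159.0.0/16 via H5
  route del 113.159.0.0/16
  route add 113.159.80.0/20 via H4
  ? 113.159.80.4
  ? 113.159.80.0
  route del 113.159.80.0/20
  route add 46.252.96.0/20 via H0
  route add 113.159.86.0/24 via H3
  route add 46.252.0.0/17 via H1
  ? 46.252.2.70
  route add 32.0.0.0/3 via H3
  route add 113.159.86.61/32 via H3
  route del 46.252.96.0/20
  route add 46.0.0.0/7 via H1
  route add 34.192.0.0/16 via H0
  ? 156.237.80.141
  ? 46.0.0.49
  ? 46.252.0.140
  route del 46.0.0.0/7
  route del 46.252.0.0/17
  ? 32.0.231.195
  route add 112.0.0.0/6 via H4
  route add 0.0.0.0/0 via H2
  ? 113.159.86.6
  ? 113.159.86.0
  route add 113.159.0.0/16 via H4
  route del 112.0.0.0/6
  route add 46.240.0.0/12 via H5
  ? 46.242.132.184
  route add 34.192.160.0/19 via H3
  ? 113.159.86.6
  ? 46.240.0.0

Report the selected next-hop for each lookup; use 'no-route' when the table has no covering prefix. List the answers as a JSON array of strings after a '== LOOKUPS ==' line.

Apply in order:
  + 113.159.0.0/16 (H5) depth=16
  - 113.159.0.0/16 clear@16
  + 113.159.80.0/20 (H4) depth=20
  lookup 113.159.80.4: bits 01110001100111110101 walk d0:-→d1:-→d2:-→d3:-→d4:-→d5:-→d6:-→d7:-→d8:-→d9:-→d10:-→d11:-→d12:-→d13:-→d14:-→d15:-→d16:-→d17:-→d18:-→d19:-→d20:H4 -> H4
  lookup 113.159.80.0: bits 01110001100111110101 walk d0:-→d1:-→d2:-→d3:-→d4:-→d5:-→d6:-→d7:-→d8:-→d9:-→d10:-→d11:-→d12:-→d13:-→d14:-→d15:-→d16:-→d17:-→d18:-→d19:-→d20:H4 -> H4
  - 113.159.80.0/20 clear@20
  + 46.252.96.0/20 (H0) depth=20
  + 113.159.86.0/24 (H3) depth=24
  + 46.252.0.0/17 (H1) depth=17
  lookup 46.252.2.70: bits 00101110111111000 walk d0:-→d1:-→d2:-→d3:-→d4:-→d5:-→d6:-→d7:-→d8:-→d9:-→d10:-→d11:-→d12:-→d13:-→d14:-→d15:-→d16:-→d17:H1 -> H1
  + 32.0.0.0/3 (H3) depth=3
  + 113.159.86.61/32 (H3) depth=32
  - 46.252.96.0/20 clear@20
  + 46.0.0.0/7 (H1) depth=7
  + 34.192.0.0/16 (H0) depth=16
  lookup 156.237.80.141: bits ε walk d0:- -> no-route
  lookup 46.0.0.49: bits 00101110 walk d0:-→d1:-→d2:-→d3:H3→d4:-→d5:-→d6:-→d7:H1→d8:- -> H1
  lookup 46.252.0.140: bits 00101110111111000 walk d0:-→d1:-→d2:-→d3:H3→d4:-→d5:-→d6:-→d7:H1→d8:-→d9:-→d10:-→d11:-→d12:-→d13:-→d14:-→d15:-→d16:-→d17:H1 -> H1
  - 46.0.0.0/7 clear@7
  - 46.252.0.0/17 clear@17
  lookup 32.0.231.195: bits 001000 walk d0:-→d1:-→d2:-→d3:H3→d4:-→d5:-→d6:- -> H3
  + 112.0.0.0/6 (H4) depth=6
  + 0.0.0.0/0 (H2) depth=0
  lookup 113.159.86.6: bits 01110001100111110101011000 walk d0:H2→d1:-→d2:-→d3:-→d4:-→d5:-→d6:H4→d7:-→d8:-→d9:-→d10:-→d11:-→d12:-→d13:-→d14:-→d15:-→d16:-→d17:-→d18:-→d19:-→d20:-→d21:-→d22:-→d23:-→d24:H3→d25:-→d26:- -> H3
  lookup 113.159.86.0: bits 01110001100111110101011000 walk d0:H2→d1:-→d2:-→d3:-→d4:-→d5:-→d6:H4→d7:-→d8:-→d9:-→d10:-→d11:-→d12:-→d13:-→d14:-→d15:-→d16:-→d17:-→d18:-→d19:-→d20:-→d21:-→d22:-→d23:-→d24:H3→d25:-→d26:- -> H3
  + 113.159.0.0/16 (H4) depth=16
  - 112.0.0.0/6 clear@6
  + 46.240.0.0/12 (H5) depth=12
  lookup 46.242.132.184: bits 001011101111 walk d0:H2→d1:-→d2:-→d3:H3→d4:-→d5:-→d6:-→d7:-→d8:-→d9:-→d10:-→d11:-→d12:H5 -> H5
  + 34.192.160.0/19 (H3) depth=19
  lookup 113.159.86.6: bits 01110001100111110101011000 walk d0:H2→d1:-→d2:-→d3:-→d4:-→d5:-→d6:-→d7:-→d8:-→d9:-→d10:-→d11:-→d12:-→d13:-→d14:-→d15:-→d16:H4→d17:-→d18:-→d19:-→d20:-→d21:-→d22:-→d23:-→d24:H3→d25:-→d26:- -> H3
  lookup 46.240.0.0: bits 001011101111 walk d0:H2→d1:-→d2:-→d3:H3→d4:-→d5:-→d6:-→d7:-→d8:-→d9:-→d10:-→d11:-→d12:H5 -> H5

== LOOKUPS ==
["H4","H4","H1","no-route","H1","H1","H3","H3","H3","H5","H3","H5"]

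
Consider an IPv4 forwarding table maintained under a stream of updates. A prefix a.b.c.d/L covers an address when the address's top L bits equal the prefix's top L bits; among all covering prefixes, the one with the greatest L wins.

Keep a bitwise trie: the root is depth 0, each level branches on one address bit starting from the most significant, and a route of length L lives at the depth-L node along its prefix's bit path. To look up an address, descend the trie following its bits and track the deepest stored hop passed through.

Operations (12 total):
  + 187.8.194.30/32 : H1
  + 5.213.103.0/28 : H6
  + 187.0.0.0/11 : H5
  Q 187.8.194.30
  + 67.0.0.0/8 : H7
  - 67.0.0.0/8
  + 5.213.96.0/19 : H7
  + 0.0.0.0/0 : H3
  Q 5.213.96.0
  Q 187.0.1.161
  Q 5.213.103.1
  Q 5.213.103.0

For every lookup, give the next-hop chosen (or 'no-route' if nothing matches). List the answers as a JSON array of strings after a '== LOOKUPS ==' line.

Apply in order:
  add 187.8.194.30/32 -> H1 at depth 32
  add 5.213.103.0/28 -> H6 at depth 28
  add 187.0.0.0/11 -> H5 at depth 11
  lookup 187.8.194.30: bits 10111011000010001100001000011110 walk d0:-→d1:-→d2:-→d3:-→d4:-→d5:-→d6:-→d7:-→d8:-→d9:-→d10:-→d11:H5→d12:-→d13:-→d14:-→d15:-→d16:-→d17:-→d18:-→d19:-→d20:-→d21:-→d22:-→d23:-→d24:-→d25:-→d26:-→d27:-→d28:-→d29:-→d30:-→d31:-→d32:H1 -> H1
  add 67.0.0.0/8 -> H7 at depth 8
  del 67.0.0.0/8 (clear depth 8)
  add 5.213.96.0/19 -> H7 at depth 19
  add 0.0.0.0/0 -> H3 at depth 0
  lookup 5.213.96.0: bits 000001011101010101100 walk d0:H3→d1:-→d2:-→d3:-→d4:-→d5:-→d6:-→d7:-→d8:-→d9:-→d10:-→d11:-→d12:-→d13:-→d14:-→d15:-→d16:-→d17:-→d18:-→d19:H7→d20:-→d21:- -> H7
  lookup 187.0.1.161: bits 101110110000 walk d0:H3→d1:-→d2:-→d3:-→d4:-→d5:-→d6:-→d7:-→d8:-→d9:-→d10:-→d11:H5→d12:- -> H5
  lookup 5.213.103.1: bits 0000010111010101011001110000 walk d0:H3→d1:-→d2:-→d3:-→d4:-→d5:-→d6:-→d7:-→d8:-→d9:-→d10:-→d11:-→d12:-→d13:-→d14:-→d15:-→d16:-→d17:-→d18:-→d19:H7→d20:-→d21:-→d22:-→d23:-→d24:-→d25:-→d26:-→d27:-→d28:H6 -> H6
  lookup 5.213.103.0: bits 0000010111010101011001110000 walk d0:H3→d1:-→d2:-→d3:-→d4:-→d5:-→d6:-→d7:-→d8:-→d9:-→d10:-→d11:-→d12:-→d13:-→d14:-→d15:-→d16:-→d17:-→d18:-→d19:H7→d20:-→d21:-→d22:-→d23:-→d24:-→d25:-→d26:-→d27:-→d28:H6 -> H6

== LOOKUPS ==
["H1","H7","H5","H6","H6"]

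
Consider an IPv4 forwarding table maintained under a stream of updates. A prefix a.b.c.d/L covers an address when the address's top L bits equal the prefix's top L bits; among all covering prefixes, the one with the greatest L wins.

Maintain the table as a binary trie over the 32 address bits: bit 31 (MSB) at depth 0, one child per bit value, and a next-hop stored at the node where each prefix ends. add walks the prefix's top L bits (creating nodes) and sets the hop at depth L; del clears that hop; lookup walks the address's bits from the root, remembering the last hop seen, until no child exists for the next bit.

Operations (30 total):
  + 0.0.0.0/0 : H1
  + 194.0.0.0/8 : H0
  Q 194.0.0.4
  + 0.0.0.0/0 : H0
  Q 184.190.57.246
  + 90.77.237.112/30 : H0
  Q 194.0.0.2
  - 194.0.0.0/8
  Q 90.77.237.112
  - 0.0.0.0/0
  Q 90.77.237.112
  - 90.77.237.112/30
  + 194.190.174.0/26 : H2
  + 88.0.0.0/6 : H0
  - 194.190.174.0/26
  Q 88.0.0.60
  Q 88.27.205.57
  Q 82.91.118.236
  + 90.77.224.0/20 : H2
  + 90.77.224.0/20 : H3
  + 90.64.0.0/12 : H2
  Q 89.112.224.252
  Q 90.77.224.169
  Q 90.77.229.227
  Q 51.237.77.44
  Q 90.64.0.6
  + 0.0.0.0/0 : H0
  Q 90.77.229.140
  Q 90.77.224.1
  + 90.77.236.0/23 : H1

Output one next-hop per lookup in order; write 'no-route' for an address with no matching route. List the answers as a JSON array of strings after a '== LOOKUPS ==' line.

Apply in order:
  + 0.0.0.0/0 (H1) depth=0
  + 194.0.0.0/8 (H0) depth=8
  Q 194.0.0.4: descend 11000010 ; hops seen [H1,H0] ; pick H0
  + 0.0.0.0/0 (H0) depth=0
  Q 184.190.57.246: descend 1 ; hops seen [H0] ; pick H0
  + 90.77.237.112/30 (H0) depth=30
  Q 194.0.0.2: descend 11000010 ; hops seen [H0,H0] ; pick H0
  - 194.0.0.0/8 clear@8
  Q 90.77.237.112: descend 010110100100110111101101011100 ; hops seen [H0,H0] ; pick H0
  - 0.0.0.0/0 clear@0
  Q 90.77.237.112: descend 010110100100110111101101011100 ; hops seen [H0] ; pick H0
  - 90.77.237.112/30 clear@30
  + 194.190.174.0/26 (H2) depth=26
  + 88.0.0.0/6 (H0) depth=6
  - 194.190.174.0/26 clear@26
  Q 88.0.0.60: descend 010110 ; hops seen [H0] ; pick H0
  Q 88.27.205.57: descend 010110 ; hops seen [H0] ; pick H0
  Q 82.91.118.236: descend 0101 ; hops seen [∅] ; pick no-route
  + 90.77.224.0/20 (H2) depth=20
  + 90.77.224.0/20 (H3) depth=20
  + 90.64.0.0/12 (H2) depth=12
  Q 89.112.224.252: descend 010110 ; hops seen [H0] ; pick H0
  Q 90.77.224.169: descend 01011010010011011110 ; hops seen [H0,H2,H3] ; pick H3
  Q 90.77.229.227: descend 01011010010011011110 ; hops seen [H0,H2,H3] ; pick H3
  Q 51.237.77.44: descend 0 ; hops seen [∅] ; pick no-route
  Q 90.64.0.6: descend 010110100100 ; hops seen [H0,H2] ; pick H2
  + 0.0.0.0/0 (H0) depth=0
  Q 90.77.229.140: descend 01011010010011011110 ; hops seen [H0,H0,H2,H3] ; pick H3
  Q 90.77.224.1: descend 01011010010011011110 ; hops seen [H0,H0,H2,H3] ; pick H3
  + 90.77.236.0/23 (H1) depth=23

== LOOKUPS ==
["H0","H0","H0","H0","H0","H0","H0","no-route","H0","H3","H3","no-route","H2","H3","H3"]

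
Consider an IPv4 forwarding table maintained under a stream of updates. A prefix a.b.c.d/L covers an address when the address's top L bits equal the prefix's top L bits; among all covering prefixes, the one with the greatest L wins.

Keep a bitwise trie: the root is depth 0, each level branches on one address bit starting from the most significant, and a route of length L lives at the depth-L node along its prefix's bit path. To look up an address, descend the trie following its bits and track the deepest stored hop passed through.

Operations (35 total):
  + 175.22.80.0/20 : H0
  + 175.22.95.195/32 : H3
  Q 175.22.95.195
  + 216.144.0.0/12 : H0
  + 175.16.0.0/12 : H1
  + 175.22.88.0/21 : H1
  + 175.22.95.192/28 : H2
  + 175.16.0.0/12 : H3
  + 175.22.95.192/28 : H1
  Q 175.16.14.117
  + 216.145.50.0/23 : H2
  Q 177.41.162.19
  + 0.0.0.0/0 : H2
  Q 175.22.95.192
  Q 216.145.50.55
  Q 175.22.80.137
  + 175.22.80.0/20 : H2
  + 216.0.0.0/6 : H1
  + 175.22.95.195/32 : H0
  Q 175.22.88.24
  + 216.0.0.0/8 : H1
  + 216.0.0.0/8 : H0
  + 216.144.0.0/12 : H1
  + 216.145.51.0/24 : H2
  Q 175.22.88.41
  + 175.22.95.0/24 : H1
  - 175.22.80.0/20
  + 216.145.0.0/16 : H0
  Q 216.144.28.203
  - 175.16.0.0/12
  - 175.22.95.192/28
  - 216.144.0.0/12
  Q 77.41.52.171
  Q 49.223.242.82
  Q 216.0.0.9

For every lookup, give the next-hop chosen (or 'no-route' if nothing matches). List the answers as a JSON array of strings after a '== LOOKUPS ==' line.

Process each operation:
  + 175.22.80.0/20 (H0) depth=20
  + 175.22.95.195/32 (H3) depth=32
  ? 175.22.95.195  path d0:-→d1:-→d2:-→d3:-→d4:-→d5:-→d6:-→d7:-→d8:-→d9:-→d10:-→d11:-→d12:-→d13:-→d14:-→d15:-→d16:-→d17:-→d18:-→d19:-→d20:H0→d21:-→d22:-→d23:-→d24:-→d25:-→d26:-→d27:-→d28:-→d29:-→d30:-→d31:-→d32:H3  best=H3
  + 216.144.0.0/12 (H0) depth=12
  + 175.16.0.0/12 (H1) depth=12
  + 175.22.88.0/21 (H1) depth=21
  + 175.22.95.192/28 (H2) depth=28
  + 175.16.0.0/12 (H3) depth=12
  + 175.22.95.192/28 (H1) depth=28
  ? 175.16.14.117  path d0:-→d1:-→d2:-→d3:-→d4:-→d5:-→d6:-→d7:-→d8:-→d9:-→d10:-→d11:-→d12:H3→d13:-  best=H3
  + 216.145.50.0/23 (H2) depth=23
  ? 177.41.162.19  path d0:-→d1:-→d2:-→d3:-  best=no-route
  + 0.0.0.0/0 (H2) depth=0
  ? 175.22.95.192  path d0:H2→d1:-→d2:-→d3:-→d4:-→d5:-→d6:-→d7:-→d8:-→d9:-→d10:-→d11:-→d12:H3→d13:-→d14:-→d15:-→d16:-→d17:-→d18:-→d19:-→d20:H0→d21:H1→d22:-→d23:-→d24:-→d25:-→d26:-→d27:-→d28:H1→d29:-→d30:-  best=H1
  ? 216.145.50.55  path d0:H2→d1:-→d2:-→d3:-→d4:-→d5:-→d6:-→d7:-→d8:-→d9:-→d10:-→d11:-→d12:H0→d13:-→d14:-→d15:-→d16:-→d17:-→d18:-→d19:-→d20:-→d21:-→d22:-→d23:H2  best=H2
  ? 175.22.80.137  path d0:H2→d1:-→d2:-→d3:-→d4:-→d5:-→d6:-→d7:-→d8:-→d9:-→d10:-→d11:-→d12:H3→d13:-→d14:-→d15:-→d16:-→d17:-→d18:-→d19:-→d20:H0  best=H0
  + 175.22.80.0/20 (H2) depth=20
  + 216.0.0.0/6 (H1) depth=6
  + 175.22.95.195/32 (H0) depth=32
  ? 175.22.88.24  path d0:H2→d1:-→d2:-→d3:-→d4:-→d5:-→d6:-→d7:-→d8:-→d9:-→d10:-→d11:-→d12:H3→d13:-→d14:-→d15:-→d16:-→d17:-→d18:-→d19:-→d20:H2→d21:H1  best=H1
  + 216.0.0.0/8 (H1) depth=8
  + 216.0.0.0/8 (H0) depth=8
  + 216.144.0.0/12 (H1) depth=12
  + 216.145.51.0/24 (H2) depth=24
  ? 175.22.88.41  path d0:H2→d1:-→d2:-→d3:-→d4:-→d5:-→d6:-→d7:-→d8:-→d9:-→d10:-→d11:-→d12:H3→d13:-→d14:-→d15:-→d16:-→d17:-→d18:-→d19:-→d20:H2→d21:H1  best=H1
  + 175.22.95.0/24 (H1) depth=24
  del 175.22.80.0/20 (clear depth 20)
  + 216.145.0.0/16 (H0) depth=16
  ? 216.144.28.203  path d0:H2→d1:-→d2:-→d3:-→d4:-→d5:-→d6:H1→d7:-→d8:H0→d9:-→d10:-→d11:-→d12:H1→d13:-→d14:-→d15:-  best=H1
  del 175.16.0.0/12 (clear depth 12)
  del 175.22.95.192/28 (clear depth 28)
  del 216.144.0.0/12 (clear depth 12)
  ? 77.41.52.171  path d0:H2  best=H2
  ? 49.223.242.82  path d0:H2  best=H2
  ? 216.0.0.9  path d0:H2→d1:-→d2:-→d3:-→d4:-→d5:-→d6:H1→d7:-→d8:H0  best=H0

== LOOKUPS ==
["H3","H3","no-route","H1","H2","H0","H1","H1","H1","H2","H2","H0"]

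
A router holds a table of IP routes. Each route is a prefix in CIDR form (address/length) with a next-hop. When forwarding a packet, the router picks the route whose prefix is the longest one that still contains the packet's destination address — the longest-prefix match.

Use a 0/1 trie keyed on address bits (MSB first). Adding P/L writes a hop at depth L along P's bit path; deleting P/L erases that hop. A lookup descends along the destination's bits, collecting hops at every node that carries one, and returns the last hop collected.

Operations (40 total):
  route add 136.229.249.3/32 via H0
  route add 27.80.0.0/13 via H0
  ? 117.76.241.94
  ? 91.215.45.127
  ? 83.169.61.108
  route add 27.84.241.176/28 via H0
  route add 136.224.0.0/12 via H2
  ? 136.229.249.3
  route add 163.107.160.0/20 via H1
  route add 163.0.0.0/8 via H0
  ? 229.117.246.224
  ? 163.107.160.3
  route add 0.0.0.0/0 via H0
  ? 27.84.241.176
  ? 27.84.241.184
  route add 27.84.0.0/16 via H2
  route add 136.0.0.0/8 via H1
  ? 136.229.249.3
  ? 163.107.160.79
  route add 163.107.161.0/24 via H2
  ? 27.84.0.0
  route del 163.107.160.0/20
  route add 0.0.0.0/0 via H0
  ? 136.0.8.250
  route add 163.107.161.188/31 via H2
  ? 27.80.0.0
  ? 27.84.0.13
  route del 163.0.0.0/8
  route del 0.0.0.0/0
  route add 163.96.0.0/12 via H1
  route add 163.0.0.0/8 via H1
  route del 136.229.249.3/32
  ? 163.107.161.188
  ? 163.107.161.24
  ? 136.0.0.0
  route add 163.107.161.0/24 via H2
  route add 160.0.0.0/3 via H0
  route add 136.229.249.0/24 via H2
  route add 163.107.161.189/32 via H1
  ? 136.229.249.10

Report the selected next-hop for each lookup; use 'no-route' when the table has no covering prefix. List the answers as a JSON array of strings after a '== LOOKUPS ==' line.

Trace:
  add 136.229.249.3/32 -> H0 at depth 32
  add 27.80.0.0/13 -> H0 at depth 13
  ? 117.76.241.94  path d0:-→d1:-  best=no-route
  ? 91.215.45.127  path d0:-→d1:-  best=no-route
  ? 83.169.61.108  path d0:-→d1:-  best=no-route
  add 27.84.241.176/28 -> H0 at depth 28
  add 136.224.0.0/12 -> H2 at depth 12
  ? 136.229.249.3  path d0:-→d1:-→d2:-→d3:-→d4:-→d5:-→d6:-→d7:-→d8:-→d9:-→d10:-→d11:-→d12:H2→d13:-→d14:-→d15:-→d16:-→d17:-→d18:-→d19:-→d20:-→d21:-→d22:-→d23:-→d24:-→d25:-→d26:-→d27:-→d28:-→d29:-→d30:-→d31:-→d32:H0  best=H0
  add 163.107.160.0/20 -> H1 at depth 20
  add 163.0.0.0/8 -> H0 at depth 8
  ? 229.117.246.224  path d0:-→d1:-  best=no-route
  ? 163.107.160.3  path d0:-→d1:-→d2:-→d3:-→d4:-→d5:-→d6:-→d7:-→d8:H0→d9:-→d10:-→d11:-→d12:-→d13:-→d14:-→d15:-→d16:-→d17:-→d18:-→d19:-→d20:H1  best=H1
  add 0.0.0.0/0 -> H0 at depth 0
  ? 27.84.241.176  path d0:H0→d1:-→d2:-→d3:-→d4:-→d5:-→d6:-→d7:-→d8:-→d9:-→d10:-→d11:-→d12:-→d13:H0→d14:-→d15:-→d16:-→d17:-→d18:-→d19:-→d20:-→d21:-→d22:-→d23:-→d24:-→d25:-→d26:-→d27:-→d28:H0  best=H0
  ? 27.84.241.184  path d0:H0→d1:-→d2:-→d3:-→d4:-→d5:-→d6:-→d7:-→d8:-→d9:-→d10:-→d11:-→d12:-→d13:H0→d14:-→d15:-→d16:-→d17:-→d18:-→d19:-→d20:-→d21:-→d22:-→d23:-→d24:-→d25:-→d26:-→d27:-→d28:H0  best=H0
  add 27.84.0.0/16 -> H2 at depth 16
  add 136.0.0.0/8 -> H1 at depth 8
  ? 136.229.249.3  path d0:H0→d1:-→d2:-→d3:-→d4:-→d5:-→d6:-→d7:-→d8:H1→d9:-→d10:-→d11:-→d12:H2→d13:-→d14:-→d15:-→d16:-→d17:-→d18:-→d19:-→d20:-→d21:-→d22:-→d23:-→d24:-→d25:-→d26:-→d27:-→d28:-→d29:-→d30:-→d31:-→d32:H0  best=H0
  ? 163.107.160.79  path d0:H0→d1:-→d2:-→d3:-→d4:-→d5:-→d6:-→d7:-→d8:H0→d9:-→d10:-→d11:-→d12:-→d13:-→d14:-→d15:-→d16:-→d17:-→d18:-→d19:-→d20:H1  best=H1
  add 163.107.161.0/24 -> H2 at depth 24
  ? 27.84.0.0  path d0:H0→d1:-→d2:-→d3:-→d4:-→d5:-→d6:-→d7:-→d8:-→d9:-→d10:-→d11:-→d12:-→d13:H0→d14:-→d15:-→d16:H2  best=H2
  del 163.107.160.0/20 (clear depth 20)
  add 0.0.0.0/0 -> H0 at depth 0
  ? 136.0.8.250  path d0:H0→d1:-→d2:-→d3:-→d4:-→d5:-→d6:-→d7:-→d8:H1  best=H1
  add 163.107.161.188/31 -> H2 at depth 31
  ? 27.80.0.0  path d0:H0→d1:-→d2:-→d3:-→d4:-→d5:-→d6:-→d7:-→d8:-→d9:-→d10:-→d11:-→d12:-→d13:H0  best=H0
  ? 27.84.0.13  path d0:H0→d1:-→d2:-→d3:-→d4:-→d5:-→d6:-→d7:-→d8:-→d9:-→d10:-→d11:-→d12:-→d13:H0→d14:-→d15:-→d16:H2  best=H2
  del 163.0.0.0/8 (clear depth 8)
  del 0.0.0.0/0 (clear depth 0)
  add 163.96.0.0/12 -> H1 at depth 12
  add 163.0.0.0/8 -> H1 at depth 8
  del 136.229.249.3/32 (clear depth 32)
  ? 163.107.161.188  path d0:-→d1:-→d2:-→d3:-→d4:-→d5:-→d6:-→d7:-→d8:H1→d9:-→d10:-→d11:-→d12:H1→d13:-→d14:-→d15:-→d16:-→d17:-→d18:-→d19:-→d20:-→d21:-→d22:-→d23:-→d24:H2→d25:-→d26:-→d27:-→d28:-→d29:-→d30:-→d31:H2  best=H2
  ? 163.107.161.24  path d0:-→d1:-→d2:-→d3:-→d4:-→d5:-→d6:-→d7:-→d8:H1→d9:-→d10:-→d11:-→d12:H1→d13:-→d14:-→d15:-→d16:-→d17:-→d18:-→d19:-→d20:-→d21:-→d22:-→d23:-→d24:H2  best=H2
  ? 136.0.0.0  path d0:-→d1:-→d2:-→d3:-→d4:-→d5:-→d6:-→d7:-→d8:H1  best=H1
  add 163.107.161.0/24 -> H2 at depth 24
  add 160.0.0.0/3 -> H0 at depth 3
  add 136.229.249.0/24 -> H2 at depth 24
  add 163.107.161.189/32 -> H1 at depth 32
  ? 136.229.249.10  path d0:-→d1:-→d2:-→d3:-→d4:-→d5:-→d6:-→d7:-→d8:H1→d9:-→d10:-→d11:-→d12:H2→d13:-→d14:-→d15:-→d16:-→d17:-→d18:-→d19:-→d20:-→d21:-→d22:-→d23:-→d24:H2→d25:-→d26:-→d27:-→d28:-  best=H2

== LOOKUPS ==
["no-route","no-route","no-route","H0","no-route","H1","H0","H0","H0","H1","H2","H1","H0","H2","H2","H2","H1","H2"]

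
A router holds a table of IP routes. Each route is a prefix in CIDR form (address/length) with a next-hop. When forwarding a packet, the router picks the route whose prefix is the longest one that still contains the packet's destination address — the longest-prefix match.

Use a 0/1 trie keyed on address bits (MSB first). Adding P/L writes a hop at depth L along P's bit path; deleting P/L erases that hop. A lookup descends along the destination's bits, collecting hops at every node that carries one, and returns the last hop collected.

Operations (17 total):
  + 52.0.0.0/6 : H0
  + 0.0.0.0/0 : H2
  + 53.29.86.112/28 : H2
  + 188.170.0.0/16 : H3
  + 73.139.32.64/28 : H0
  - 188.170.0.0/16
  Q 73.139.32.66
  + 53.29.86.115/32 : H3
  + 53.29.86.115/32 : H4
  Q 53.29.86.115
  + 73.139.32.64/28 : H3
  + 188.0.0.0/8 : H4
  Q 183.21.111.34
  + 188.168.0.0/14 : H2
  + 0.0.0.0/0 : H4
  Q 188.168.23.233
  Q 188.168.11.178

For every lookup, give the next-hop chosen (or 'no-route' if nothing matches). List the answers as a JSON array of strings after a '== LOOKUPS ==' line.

Trace:
  + 52.0.0.0/6 (H0) depth=6
  + 0.0.0.0/0 (H2) depth=0
  + 53.29.86.112/28 (H2) depth=28
  + 188.170.0.0/16 (H3) depth=16
  + 73.139.32.64/28 (H0) depth=28
  del 188.170.0.0/16 (clear depth 16)
  lookup 73.139.32.66: bits 0100100110001011001000000100 walk d0:H2→d1:-→d2:-→d3:-→d4:-→d5:-→d6:-→d7:-→d8:-→d9:-→d10:-→d11:-→d12:-→d13:-→d14:-→d15:-→d16:-→d17:-→d18:-→d19:-→d20:-→d21:-→d22:-→d23:-→d24:-→d25:-→d26:-→d27:-→d28:H0 -> H0
  + 53.29.86.115/32 (H3) depth=32
  + 53.29.86.115/32 (H4) depth=32
  lookup 53.29.86.115: bits 00110101000111010101011001110011 walk d0:H2→d1:-→d2:-→d3:-→d4:-→d5:-→d6:H0→d7:-→d8:-→d9:-→d10:-→d11:-→d12:-→d13:-→d14:-→d15:-→d16:-→d17:-→d18:-→d19:-→d20:-→d21:-→d22:-→d23:-→d24:-→d25:-→d26:-→d27:-→d28:H2→d29:-→d30:-→d31:-→d32:H4 -> H4
  + 73.139.32.64/28 (H3) depth=28
  + 188.0.0.0/8 (H4) depth=8
  lookup 183.21.111.34: bits 1011 walk d0:H2→d1:-→d2:-→d3:-→d4:- -> H2
  + 188.168.0.0/14 (H2) depth=14
  + 0.0.0.0/0 (H4) depth=0
  lookup 188.168.23.233: bits 10111100101010 walk d0:H4→d1:-→d2:-→d3:-→d4:-→d5:-→d6:-→d7:-→d8:H4→d9:-→d10:-→d11:-→d12:-→d13:-→d14:H2 -> H2
  lookup 188.168.11.178: bits 10111100101010 walk d0:H4→d1:-→d2:-→d3:-→d4:-→d5:-→d6:-→d7:-→d8:H4→d9:-→d10:-→d11:-→d12:-→d13:-→d14:H2 -> H2

== LOOKUPS ==
["H0","H4","H2","H2","H2"]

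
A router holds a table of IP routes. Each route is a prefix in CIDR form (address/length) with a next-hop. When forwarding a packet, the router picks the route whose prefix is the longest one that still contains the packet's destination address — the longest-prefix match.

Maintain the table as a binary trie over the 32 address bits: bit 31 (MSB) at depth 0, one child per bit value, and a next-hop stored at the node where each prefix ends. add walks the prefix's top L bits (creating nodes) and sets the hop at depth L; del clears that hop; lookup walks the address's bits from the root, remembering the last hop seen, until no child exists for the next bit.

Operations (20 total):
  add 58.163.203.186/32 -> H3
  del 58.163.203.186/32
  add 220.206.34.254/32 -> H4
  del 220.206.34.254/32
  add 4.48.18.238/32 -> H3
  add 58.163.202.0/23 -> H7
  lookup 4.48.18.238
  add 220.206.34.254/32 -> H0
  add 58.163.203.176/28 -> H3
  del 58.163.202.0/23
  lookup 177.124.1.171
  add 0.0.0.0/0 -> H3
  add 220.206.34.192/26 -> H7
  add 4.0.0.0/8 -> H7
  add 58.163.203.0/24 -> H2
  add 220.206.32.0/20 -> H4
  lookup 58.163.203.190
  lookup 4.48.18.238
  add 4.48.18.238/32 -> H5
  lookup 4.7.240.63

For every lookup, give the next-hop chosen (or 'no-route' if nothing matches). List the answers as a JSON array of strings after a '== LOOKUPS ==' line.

Trace:
  add 58.163.203.186/32 -> H3 at depth 32
  - 58.163.203.186/32 clear@32
  add 220.206.34.254/32 -> H4 at depth 32
  - 220.206.34.254/32 clear@32
  add 4.48.18.238/32 -> H3 at depth 32
  add 58.163.202.0/23 -> H7 at depth 23
  lookup 4.48.18.238: bits 00000100001100000001001011101110 walk d0:-→d1:-→d2:-→d3:-→d4:-→d5:-→d6:-→d7:-→d8:-→d9:-→d10:-→d11:-→d12:-→d13:-→d14:-→d15:-→d16:-→d17:-→d18:-→d19:-→d20:-→d21:-→d22:-→d23:-→d24:-→d25:-→d26:-→d27:-→d28:-→d29:-→d30:-→d31:-→d32:H3 -> H3
  add 220.206.34.254/32 -> H0 at depth 32
  add 58.163.203.176/28 -> H3 at depth 28
  - 58.163.202.0/23 clear@23
  lookup 177.124.1.171: bits 1 walk d0:-→d1:- -> no-route
  add 0.0.0.0/0 -> H3 at depth 0
  add 220.206.34.192/26 -> H7 at depth 26
  add 4.0.0.0/8 -> H7 at depth 8
  add 58.163.203.0/24 -> H2 at depth 24
  add 220.206.32.0/20 -> H4 at depth 20
  lookup 58.163.203.190: bits 00111010101000111100101110111 walk d0:H3→d1:-→d2:-→d3:-→d4:-→d5:-→d6:-→d7:-→d8:-→d9:-→d10:-→d11:-→d12:-→d13:-→d14:-→d15:-→d16:-→d17:-→d18:-→d19:-→d20:-→d21:-→d22:-→d23:-→d24:H2→d25:-→d26:-→d27:-→d28:H3→d29:- -> H3
  lookup 4.48.18.238: bits 00000100001100000001001011101110 walk d0:H3→d1:-→d2:-→d3:-→d4:-→d5:-→d6:-→d7:-→d8:H7→d9:-→d10:-→d11:-→d12:-→d13:-→d14:-→d15:-→d16:-→d17:-→d18:-→d19:-→d20:-→d21:-→d22:-→d23:-→d24:-→d25:-→d26:-→d27:-→d28:-→d29:-→d30:-→d31:-→d32:H3 -> H3
  add 4.48.18.238/32 -> H5 at depth 32
  lookup 4.7.240.63: bits 0000010000 walk d0:H3→d1:-→d2:-→d3:-→d4:-→d5:-→d6:-→d7:-→d8:H7→d9:-→d10:- -> H7

== LOOKUPS ==
["H3","no-route","H3","H3","H7"]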